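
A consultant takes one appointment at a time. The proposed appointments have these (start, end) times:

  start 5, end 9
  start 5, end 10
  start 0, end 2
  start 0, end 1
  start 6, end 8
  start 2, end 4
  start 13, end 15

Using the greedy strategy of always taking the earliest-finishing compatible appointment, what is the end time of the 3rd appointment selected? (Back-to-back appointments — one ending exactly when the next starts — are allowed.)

8

By end time: (0,1), (0,2), (2,4), (6,8), (5,9), (5,10), (13,15).
Pick (0,1); next start ≥ 1 → (2,4); next start ≥ 4 → (6,8); next start ≥ 8 → (13,15).
Selected: (0,1) (2,4) (6,8) (13,15)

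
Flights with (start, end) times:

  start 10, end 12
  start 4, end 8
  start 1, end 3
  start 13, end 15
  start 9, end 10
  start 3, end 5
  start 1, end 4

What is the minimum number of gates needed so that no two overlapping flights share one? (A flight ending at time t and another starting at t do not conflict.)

2

starts: [1, 1, 3, 4, 9, 10, 13]
ends:   [3, 4, 5, 8, 10, 12, 15]
s1→1 s1→2  — peak 2.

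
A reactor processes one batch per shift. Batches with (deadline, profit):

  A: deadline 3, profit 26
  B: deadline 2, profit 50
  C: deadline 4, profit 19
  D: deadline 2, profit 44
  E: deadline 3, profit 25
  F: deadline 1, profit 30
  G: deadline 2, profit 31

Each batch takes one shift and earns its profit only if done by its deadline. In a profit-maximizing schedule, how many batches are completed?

Take jobs in profit order; each goes to the latest open slot no later than its deadline.
By profit: B(d2,50), D(d2,44), G(d2,31), F(d1,30), A(d3,26), E(d3,25), C(d4,19)
B→slot 2; D→slot 1; G skipped; F skipped; A→slot 3; E skipped; C→slot 4.
4 of 7 scheduled.

4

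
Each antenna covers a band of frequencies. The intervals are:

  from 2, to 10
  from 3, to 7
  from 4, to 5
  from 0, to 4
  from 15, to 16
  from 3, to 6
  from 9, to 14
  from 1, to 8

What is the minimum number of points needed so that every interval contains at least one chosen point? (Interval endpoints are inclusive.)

3

Sort by right endpoint; whenever an interval is uncovered, place a point at its right end.
By right end: [0,4]  [4,5]  [3,6]  [3,7]  [1,8]  [2,10]  [9,14]  [15,16]
[0,4] uncovered → point at 4; [9,14] uncovered → point at 14; [15,16] uncovered → point at 16.
Points: 4, 14, 16 (3 total).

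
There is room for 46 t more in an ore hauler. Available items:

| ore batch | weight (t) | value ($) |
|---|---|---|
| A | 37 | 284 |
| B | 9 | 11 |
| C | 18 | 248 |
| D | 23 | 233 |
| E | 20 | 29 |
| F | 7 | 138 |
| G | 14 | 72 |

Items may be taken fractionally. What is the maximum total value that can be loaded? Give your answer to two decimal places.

Greedy by value/weight ratio, highest first.
Order: F (138/7=19.71) > C (248/18=13.78) > D (233/23=10.13) > A (284/37=7.68) > G (72/14=5.14) > E (29/20=1.45) > B (11/9=1.22)
Fill: take F (7 @ 138) → take C (18 @ 248) → take 21/23 of D → 212.74; 46/46 used.
Total value = 598.74

598.74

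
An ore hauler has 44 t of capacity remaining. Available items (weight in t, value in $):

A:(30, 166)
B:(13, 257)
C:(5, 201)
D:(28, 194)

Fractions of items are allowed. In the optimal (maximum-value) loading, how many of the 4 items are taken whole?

2

Ratios (sorted): C 40.20, B 19.77, D 6.93, A 5.53
take C (5 @ 201); take B (13 @ 257); take 26/28 of D → 180.14. Capacity used 44/44.
2 item(s) taken whole; one partial (take 26/28 of D).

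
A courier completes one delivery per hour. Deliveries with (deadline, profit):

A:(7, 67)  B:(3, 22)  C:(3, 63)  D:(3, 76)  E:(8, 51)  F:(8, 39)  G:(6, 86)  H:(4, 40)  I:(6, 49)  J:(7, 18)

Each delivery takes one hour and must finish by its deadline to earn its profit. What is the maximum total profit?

Take jobs in profit order; each goes to the latest open slot no later than its deadline.
By profit: G(d6,86), D(d3,76), A(d7,67), C(d3,63), E(d8,51), I(d6,49), H(d4,40), F(d8,39), B(d3,22), J(d7,18)
G→slot 6; D→slot 3; A→slot 7; C→slot 2; E→slot 8; I→slot 5; H→slot 4; F→slot 1; B skipped; J skipped.
Profit = 39 + 63 + 76 + 40 + 49 + 86 + 67 + 51 = 471

471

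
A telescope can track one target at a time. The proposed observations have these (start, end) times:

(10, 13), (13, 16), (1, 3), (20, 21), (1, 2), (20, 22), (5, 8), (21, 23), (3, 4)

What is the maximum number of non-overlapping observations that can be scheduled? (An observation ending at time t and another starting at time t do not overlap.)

Greedy by earliest finish: after sorting by end time, pick each interval compatible with the last pick.
Sorted by end: (1,2)  (1,3)  (3,4)  (5,8)  (10,13)  (13,16)  (20,21)  (20,22)  (21,23)
take (1,2); take (3,4); take (5,8); take (10,13); take (13,16); take (20,21); take (21,23).
Selected 7 observations.

7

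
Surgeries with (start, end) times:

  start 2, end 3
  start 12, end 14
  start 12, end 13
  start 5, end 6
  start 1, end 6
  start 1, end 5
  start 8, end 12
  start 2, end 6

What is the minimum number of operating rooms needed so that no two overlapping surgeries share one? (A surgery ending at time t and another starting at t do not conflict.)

4

Events (time:±→running): 1:+→1 1:+→2 2:+→3 2:+→4 … peak 4.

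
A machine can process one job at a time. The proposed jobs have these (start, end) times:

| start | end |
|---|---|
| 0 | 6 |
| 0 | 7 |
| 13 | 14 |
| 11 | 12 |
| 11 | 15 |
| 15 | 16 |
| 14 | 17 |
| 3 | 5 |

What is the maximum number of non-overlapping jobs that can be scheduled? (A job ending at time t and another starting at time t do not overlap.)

4

Greedy by earliest finish: after sorting by end time, pick each interval compatible with the last pick.
Sorted by end: (3,5)  (0,6)  (0,7)  (11,12)  (13,14)  (11,15)  (15,16)  (14,17)
take (3,5); skip (0,7); take (11,12); take (13,14); skip (11,15); take (15,16); skip (14,17).
Selected 4 jobs.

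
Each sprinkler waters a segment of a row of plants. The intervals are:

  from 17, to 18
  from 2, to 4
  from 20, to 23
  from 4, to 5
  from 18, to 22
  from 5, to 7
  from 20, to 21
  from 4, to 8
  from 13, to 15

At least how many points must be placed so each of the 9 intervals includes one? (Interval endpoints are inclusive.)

By right end: [2,4]  [4,5]  [5,7]  [4,8]  [13,15]  [17,18]  [20,21]  [18,22]  [20,23]
[2,4] uncovered → point at 4; [5,7] uncovered → point at 7; [13,15] uncovered → point at 15; [17,18] uncovered → point at 18; [20,21] uncovered → point at 21.
Points: 4, 7, 15, 18, 21 (5 total).

5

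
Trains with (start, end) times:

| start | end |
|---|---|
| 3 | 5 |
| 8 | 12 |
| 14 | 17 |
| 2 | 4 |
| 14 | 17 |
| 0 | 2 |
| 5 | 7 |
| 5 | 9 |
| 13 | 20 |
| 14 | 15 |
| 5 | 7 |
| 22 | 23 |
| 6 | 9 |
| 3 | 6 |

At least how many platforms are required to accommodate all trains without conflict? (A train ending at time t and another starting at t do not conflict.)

The answer is the maximum number of intervals overlapping at any instant.
Events (time:±→running): 0:+→1 2:-→0 2:+→1 3:+→2 3:+→3 4:-→2 5:-→1 5:+→2 5:+→3 5:+→4 … peak 4.

4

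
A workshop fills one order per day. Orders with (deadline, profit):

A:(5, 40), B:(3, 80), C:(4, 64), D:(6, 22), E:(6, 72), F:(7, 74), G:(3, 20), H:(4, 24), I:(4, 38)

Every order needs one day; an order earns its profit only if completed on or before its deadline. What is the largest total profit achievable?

392

By profit: B(d3,80), F(d7,74), E(d6,72), C(d4,64), A(d5,40), I(d4,38), H(d4,24), D(d6,22), G(d3,20)
B→slot 3; F→slot 7; E→slot 6; C→slot 4; A→slot 5; I→slot 2; H→slot 1; D skipped; G skipped.
Profit = 24 + 38 + 80 + 64 + 40 + 72 + 74 = 392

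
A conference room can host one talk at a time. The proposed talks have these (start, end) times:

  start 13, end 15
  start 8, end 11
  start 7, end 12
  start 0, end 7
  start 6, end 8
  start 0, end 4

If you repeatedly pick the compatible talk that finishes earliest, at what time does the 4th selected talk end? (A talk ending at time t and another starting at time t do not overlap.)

Sort by end time and greedily take each interval whose start is ≥ the last chosen end.
Sorted by end: (0,4)  (0,7)  (6,8)  (8,11)  (7,12)  (13,15)
take (0,4); take (6,8); take (8,11); skip (7,12); take (13,15).
Selected: (0,4) (6,8) (8,11) (13,15)

15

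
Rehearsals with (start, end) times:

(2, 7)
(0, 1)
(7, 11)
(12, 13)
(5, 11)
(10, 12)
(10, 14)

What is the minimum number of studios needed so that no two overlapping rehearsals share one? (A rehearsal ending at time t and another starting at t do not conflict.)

4

Count concurrent intervals with a sweep; the peak is the room count.
starts: [0, 2, 5, 7, 10, 10, 12]
ends:   [1, 7, 11, 11, 12, 13, 14]
s0→1 e1→0 s2→1 s5→2 e7→1 s7→2 s10→3 s10→4  — peak 4.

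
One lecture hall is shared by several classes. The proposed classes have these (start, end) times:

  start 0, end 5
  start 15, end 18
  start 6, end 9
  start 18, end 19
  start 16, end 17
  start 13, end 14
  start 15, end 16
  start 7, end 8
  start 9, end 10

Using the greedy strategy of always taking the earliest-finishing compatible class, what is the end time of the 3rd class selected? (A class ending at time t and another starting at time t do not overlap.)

10

By end time: (0,5), (7,8), (6,9), (9,10), (13,14), (15,16), (16,17), (15,18), (18,19).
Pick (0,5); next start ≥ 5 → (7,8); next start ≥ 8 → (9,10); next start ≥ 10 → (13,14); next start ≥ 14 → (15,16); next start ≥ 16 → (16,17); next start ≥ 17 → (18,19).
Selected: (0,5) (7,8) (9,10) (13,14) (15,16) (16,17) (18,19)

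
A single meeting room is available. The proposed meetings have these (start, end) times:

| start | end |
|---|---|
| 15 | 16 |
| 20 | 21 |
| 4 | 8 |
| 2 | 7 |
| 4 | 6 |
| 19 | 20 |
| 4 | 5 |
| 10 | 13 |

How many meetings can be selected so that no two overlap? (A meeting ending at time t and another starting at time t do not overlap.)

5

Sort by end time and greedily take each interval whose start is ≥ the last chosen end.
Sorted by end: (4,5)  (4,6)  (2,7)  (4,8)  (10,13)  (15,16)  (19,20)  (20,21)
take (4,5); skip (4,8); take (10,13); take (15,16); take (19,20); take (20,21).
Selected 5 meetings.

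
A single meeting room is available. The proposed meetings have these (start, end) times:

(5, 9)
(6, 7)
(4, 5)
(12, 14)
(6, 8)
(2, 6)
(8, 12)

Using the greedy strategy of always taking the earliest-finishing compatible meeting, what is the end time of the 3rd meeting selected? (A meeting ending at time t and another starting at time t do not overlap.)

12

Sort by end time and greedily take each interval whose start is ≥ the last chosen end.
Sorted by end: (4,5)  (2,6)  (6,7)  (6,8)  (5,9)  (8,12)  (12,14)
take (4,5); skip (2,6); take (6,7); skip (6,8); take (8,12); take (12,14).
Selected: (4,5) (6,7) (8,12) (12,14)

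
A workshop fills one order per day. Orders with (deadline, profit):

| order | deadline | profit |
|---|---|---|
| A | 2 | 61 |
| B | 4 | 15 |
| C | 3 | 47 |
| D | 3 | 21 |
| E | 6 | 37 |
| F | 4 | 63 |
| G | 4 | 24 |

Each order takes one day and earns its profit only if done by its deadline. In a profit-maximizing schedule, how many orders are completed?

Take jobs in profit order; each goes to the latest open slot no later than its deadline.
By profit: F(d4,63), A(d2,61), C(d3,47), E(d6,37), G(d4,24), D(d3,21), B(d4,15)
F→slot 4; A→slot 2; C→slot 3; E→slot 6; G→slot 1; D skipped; B skipped.
5 of 7 scheduled.

5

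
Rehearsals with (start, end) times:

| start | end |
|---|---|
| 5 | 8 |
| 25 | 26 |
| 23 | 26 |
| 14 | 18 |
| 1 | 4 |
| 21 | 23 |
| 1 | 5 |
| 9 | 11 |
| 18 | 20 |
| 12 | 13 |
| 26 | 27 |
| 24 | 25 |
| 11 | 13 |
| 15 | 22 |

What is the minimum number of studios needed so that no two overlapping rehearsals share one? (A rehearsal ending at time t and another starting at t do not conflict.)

The answer is the maximum number of intervals overlapping at any instant.
starts: [1, 1, 5, 9, 11, 12, 14, 15, 18, 21, 23, 24, 25, 26]
ends:   [4, 5, 8, 11, 13, 13, 18, 20, 22, 23, 25, 26, 26, 27]
s1→1 s1→2  — peak 2.

2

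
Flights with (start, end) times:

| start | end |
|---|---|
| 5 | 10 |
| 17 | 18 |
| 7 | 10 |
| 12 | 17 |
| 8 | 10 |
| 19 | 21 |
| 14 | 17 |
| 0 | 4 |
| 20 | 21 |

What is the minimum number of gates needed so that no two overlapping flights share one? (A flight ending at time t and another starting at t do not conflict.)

3

starts: [0, 5, 7, 8, 12, 14, 17, 19, 20]
ends:   [4, 10, 10, 10, 17, 17, 18, 21, 21]
s0→1 e4→0 s5→1 s7→2 s8→3  — peak 3.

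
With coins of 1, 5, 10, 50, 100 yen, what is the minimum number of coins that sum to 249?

11

Use the largest denomination that fits, subtract, and repeat.
249 = 2×100 + 4×10 + 1×5 + 4×1
Total coins = 2 + 4 + 1 + 4 = 11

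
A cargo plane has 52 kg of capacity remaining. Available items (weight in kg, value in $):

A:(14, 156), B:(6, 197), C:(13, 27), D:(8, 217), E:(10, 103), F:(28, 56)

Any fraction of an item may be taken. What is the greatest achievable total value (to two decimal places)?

Sort by value per unit weight and fill in that order.
Order: B (197/6=32.83) > D (217/8=27.12) > A (156/14=11.14) > E (103/10=10.30) > C (27/13=2.08) > F (56/28=2.00)
Fill: take B (6 @ 197) → take D (8 @ 217) → take A (14 @ 156) → take E (10 @ 103) → take C (13 @ 27) → take 1/28 of F → 2.00; 52/52 used.
Total value = 702.00

702.00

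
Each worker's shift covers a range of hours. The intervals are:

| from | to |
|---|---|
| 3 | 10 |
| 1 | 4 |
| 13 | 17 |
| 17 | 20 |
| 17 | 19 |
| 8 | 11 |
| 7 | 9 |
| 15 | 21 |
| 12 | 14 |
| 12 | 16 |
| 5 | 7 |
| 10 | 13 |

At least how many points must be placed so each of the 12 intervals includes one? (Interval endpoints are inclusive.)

Sort by right endpoint; whenever an interval is uncovered, place a point at its right end.
By right end: [1,4]  [5,7]  [7,9]  [3,10]  [8,11]  [10,13]  [12,14]  [12,16]  [13,17]  [17,19]  [17,20]  [15,21]
[1,4] uncovered → point at 4; [5,7] uncovered → point at 7; [8,11] uncovered → point at 11; [12,14] uncovered → point at 14; [17,19] uncovered → point at 19.
Points: 4, 7, 11, 14, 19 (5 total).

5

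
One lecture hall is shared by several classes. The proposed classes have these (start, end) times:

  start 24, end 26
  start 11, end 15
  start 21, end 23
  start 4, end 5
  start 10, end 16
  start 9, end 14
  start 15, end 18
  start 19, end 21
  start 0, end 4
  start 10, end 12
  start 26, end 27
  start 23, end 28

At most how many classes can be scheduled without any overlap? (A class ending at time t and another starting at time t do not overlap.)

8

By end time: (0,4), (4,5), (10,12), (9,14), (11,15), (10,16), (15,18), (19,21), (21,23), (24,26), (26,27), (23,28).
Pick (0,4); next start ≥ 4 → (4,5); next start ≥ 5 → (10,12); next start ≥ 12 → (15,18); next start ≥ 18 → (19,21); next start ≥ 21 → (21,23); next start ≥ 23 → (24,26); next start ≥ 26 → (26,27).
Selected 8 classes.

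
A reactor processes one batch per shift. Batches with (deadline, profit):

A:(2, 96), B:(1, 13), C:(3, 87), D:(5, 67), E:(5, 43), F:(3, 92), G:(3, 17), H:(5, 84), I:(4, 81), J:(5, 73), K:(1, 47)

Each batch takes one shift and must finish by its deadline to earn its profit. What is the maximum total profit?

Profit order: A=96 F=92 C=87 H=84 I=81 J=73 D=67 K=47 E=43 G=17 B=13
Assign: A→slot 2, F→slot 3, C→slot 1, H→slot 5, I→slot 4, J skipped, D skipped, K skipped, E skipped, G skipped, B skipped.
Slots: [1:C] [2:A] [3:F] [4:I] [5:H]
Profit = 87 + 96 + 92 + 81 + 84 = 440

440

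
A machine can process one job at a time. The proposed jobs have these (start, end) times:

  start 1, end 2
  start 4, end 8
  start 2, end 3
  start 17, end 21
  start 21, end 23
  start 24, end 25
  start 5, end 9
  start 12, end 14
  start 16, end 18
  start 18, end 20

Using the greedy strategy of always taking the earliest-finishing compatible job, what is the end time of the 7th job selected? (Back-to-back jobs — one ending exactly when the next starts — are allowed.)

Order by finish time; keep every interval that doesn't clash with the previous kept one.
Sorted by end: (1,2)  (2,3)  (4,8)  (5,9)  (12,14)  (16,18)  (18,20)  (17,21)  (21,23)  (24,25)
take (1,2); take (2,3); take (4,8); take (12,14); take (16,18); take (18,20); skip (17,21); take (21,23); take (24,25).
Selected: (1,2) (2,3) (4,8) (12,14) (16,18) (18,20) (21,23) (24,25)

23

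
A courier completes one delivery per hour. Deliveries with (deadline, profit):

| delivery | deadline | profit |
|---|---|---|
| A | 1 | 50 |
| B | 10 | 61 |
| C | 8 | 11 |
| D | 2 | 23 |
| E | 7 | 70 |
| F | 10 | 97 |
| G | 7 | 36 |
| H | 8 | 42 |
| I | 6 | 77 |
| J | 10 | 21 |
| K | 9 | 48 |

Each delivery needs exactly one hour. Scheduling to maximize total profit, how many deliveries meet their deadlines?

By profit: F(d10,97), I(d6,77), E(d7,70), B(d10,61), A(d1,50), K(d9,48), H(d8,42), G(d7,36), D(d2,23), J(d10,21), C(d8,11)
F→slot 10; I→slot 6; E→slot 7; B→slot 9; A→slot 1; K→slot 8; H→slot 5; G→slot 4; D→slot 2; J→slot 3; C skipped.
10 of 11 scheduled.

10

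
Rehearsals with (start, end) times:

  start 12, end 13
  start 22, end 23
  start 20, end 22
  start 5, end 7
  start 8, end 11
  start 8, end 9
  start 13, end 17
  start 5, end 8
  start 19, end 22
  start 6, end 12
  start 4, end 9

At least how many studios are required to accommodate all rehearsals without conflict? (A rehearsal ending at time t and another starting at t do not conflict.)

4

Count concurrent intervals with a sweep; the peak is the room count.
starts: [4, 5, 5, 6, 8, 8, 12, 13, 19, 20, 22]
ends:   [7, 8, 9, 9, 11, 12, 13, 17, 22, 22, 23]
s4→1 s5→2 s5→3 s6→4  — peak 4.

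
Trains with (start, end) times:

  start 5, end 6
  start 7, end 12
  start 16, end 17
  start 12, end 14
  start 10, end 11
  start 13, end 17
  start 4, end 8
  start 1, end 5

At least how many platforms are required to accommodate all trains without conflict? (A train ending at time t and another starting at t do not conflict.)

The answer is the maximum number of intervals overlapping at any instant.
starts: [1, 4, 5, 7, 10, 12, 13, 16]
ends:   [5, 6, 8, 11, 12, 14, 17, 17]
s1→1 s4→2  — peak 2.

2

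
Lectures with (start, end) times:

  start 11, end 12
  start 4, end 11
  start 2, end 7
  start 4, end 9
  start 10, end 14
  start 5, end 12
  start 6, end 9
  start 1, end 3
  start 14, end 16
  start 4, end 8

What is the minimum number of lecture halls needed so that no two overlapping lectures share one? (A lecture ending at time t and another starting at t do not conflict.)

starts: [1, 2, 4, 4, 4, 5, 6, 10, 11, 14]
ends:   [3, 7, 8, 9, 9, 11, 12, 12, 14, 16]
s1→1 s2→2 e3→1 s4→2 s4→3 s4→4 s5→5 s6→6  — peak 6.

6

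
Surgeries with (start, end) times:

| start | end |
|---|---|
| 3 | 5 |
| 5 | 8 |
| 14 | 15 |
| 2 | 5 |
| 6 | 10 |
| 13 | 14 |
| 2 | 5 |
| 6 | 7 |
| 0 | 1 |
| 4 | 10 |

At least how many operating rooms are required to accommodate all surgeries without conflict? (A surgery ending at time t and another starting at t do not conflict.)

4

Count concurrent intervals with a sweep; the peak is the room count.
starts: [0, 2, 2, 3, 4, 5, 6, 6, 13, 14]
ends:   [1, 5, 5, 5, 7, 8, 10, 10, 14, 15]
s0→1 e1→0 s2→1 s2→2 s3→3 s4→4  — peak 4.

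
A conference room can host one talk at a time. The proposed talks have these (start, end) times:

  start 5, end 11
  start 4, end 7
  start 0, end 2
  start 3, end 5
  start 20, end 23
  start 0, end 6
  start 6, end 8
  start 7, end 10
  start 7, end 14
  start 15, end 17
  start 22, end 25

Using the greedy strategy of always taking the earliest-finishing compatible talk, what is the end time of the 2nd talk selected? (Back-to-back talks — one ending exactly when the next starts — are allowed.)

Order by finish time; keep every interval that doesn't clash with the previous kept one.
Sorted by end: (0,2)  (3,5)  (0,6)  (4,7)  (6,8)  (7,10)  (5,11)  (7,14)  (15,17)  (20,23)  (22,25)
take (0,2); take (3,5); take (6,8); take (15,17); take (20,23).
Selected: (0,2) (3,5) (6,8) (15,17) (20,23)

5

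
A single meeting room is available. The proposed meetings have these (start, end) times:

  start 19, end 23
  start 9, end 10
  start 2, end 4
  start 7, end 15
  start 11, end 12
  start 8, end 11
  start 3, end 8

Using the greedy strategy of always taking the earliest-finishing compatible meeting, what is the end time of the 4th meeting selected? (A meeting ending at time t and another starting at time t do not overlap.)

23

Sort by end time and greedily take each interval whose start is ≥ the last chosen end.
By end time: (2,4), (3,8), (9,10), (8,11), (11,12), (7,15), (19,23).
Pick (2,4); next start ≥ 4 → (9,10); next start ≥ 10 → (11,12); next start ≥ 12 → (19,23).
Selected: (2,4) (9,10) (11,12) (19,23)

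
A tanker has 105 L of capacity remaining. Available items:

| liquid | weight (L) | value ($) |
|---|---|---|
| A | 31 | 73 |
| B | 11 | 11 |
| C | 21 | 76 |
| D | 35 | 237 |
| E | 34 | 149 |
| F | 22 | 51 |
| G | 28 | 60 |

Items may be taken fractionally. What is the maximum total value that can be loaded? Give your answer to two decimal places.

497.32

Sort by value per unit weight and fill in that order.
Order: D (237/35=6.77) > E (149/34=4.38) > C (76/21=3.62) > A (73/31=2.35) > F (51/22=2.32) > G (60/28=2.14) > B (11/11=1.00)
Fill: take D (35 @ 237) → take E (34 @ 149) → take C (21 @ 76) → take 15/31 of A → 35.32; 105/105 used.
Total value = 497.32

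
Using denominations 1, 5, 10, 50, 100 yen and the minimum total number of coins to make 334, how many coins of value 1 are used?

Greedy: take as many of the largest coin as possible, then repeat with the remainder.
334 − 3×100→34 − 3×10→4 − 4×1→0
Count of 1: 4

4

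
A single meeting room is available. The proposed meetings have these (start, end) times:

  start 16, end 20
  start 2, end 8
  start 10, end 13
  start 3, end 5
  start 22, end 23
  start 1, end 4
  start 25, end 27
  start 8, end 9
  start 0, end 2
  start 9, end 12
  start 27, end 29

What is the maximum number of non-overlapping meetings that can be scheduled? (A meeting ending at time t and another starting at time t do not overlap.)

Sort by end time and greedily take each interval whose start is ≥ the last chosen end.
Sorted by end: (0,2)  (1,4)  (3,5)  (2,8)  (8,9)  (9,12)  (10,13)  (16,20)  (22,23)  (25,27)  (27,29)
take (0,2); take (3,5); take (8,9); take (9,12); take (16,20); take (22,23); take (25,27); take (27,29).
Selected 8 meetings.

8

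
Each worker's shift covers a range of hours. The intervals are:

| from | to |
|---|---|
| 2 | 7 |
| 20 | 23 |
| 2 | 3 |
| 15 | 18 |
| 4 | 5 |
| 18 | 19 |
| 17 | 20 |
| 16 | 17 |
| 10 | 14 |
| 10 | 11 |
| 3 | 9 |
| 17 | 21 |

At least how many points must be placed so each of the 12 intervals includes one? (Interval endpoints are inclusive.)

By right end: [2,3]  [4,5]  [2,7]  [3,9]  [10,11]  [10,14]  [16,17]  [15,18]  [18,19]  [17,20]  [17,21]  [20,23]
[2,3] uncovered → point at 3; [4,5] uncovered → point at 5; [10,11] uncovered → point at 11; [16,17] uncovered → point at 17; [18,19] uncovered → point at 19; [20,23] uncovered → point at 23.
Points: 3, 5, 11, 17, 19, 23 (6 total).

6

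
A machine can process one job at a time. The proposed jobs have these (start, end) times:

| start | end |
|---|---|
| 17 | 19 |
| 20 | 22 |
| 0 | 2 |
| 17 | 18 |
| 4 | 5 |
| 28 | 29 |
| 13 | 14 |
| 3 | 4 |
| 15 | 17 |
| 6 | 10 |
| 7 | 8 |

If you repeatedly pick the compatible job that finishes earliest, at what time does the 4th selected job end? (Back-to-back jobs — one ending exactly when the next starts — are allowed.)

Sorted by end: (0,2)  (3,4)  (4,5)  (7,8)  (6,10)  (13,14)  (15,17)  (17,18)  (17,19)  (20,22)  (28,29)
take (0,2); take (3,4); take (4,5); take (7,8); skip (6,10); take (13,14); take (15,17); take (17,18); take (20,22); take (28,29).
Selected: (0,2) (3,4) (4,5) (7,8) (13,14) (15,17) (17,18) (20,22) (28,29)

8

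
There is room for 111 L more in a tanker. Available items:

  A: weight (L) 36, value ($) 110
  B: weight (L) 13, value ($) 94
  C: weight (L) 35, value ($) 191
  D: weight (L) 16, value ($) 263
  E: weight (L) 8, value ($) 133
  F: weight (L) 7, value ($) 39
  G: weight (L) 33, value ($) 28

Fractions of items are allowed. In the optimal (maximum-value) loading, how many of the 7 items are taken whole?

Greedy by value/weight ratio, highest first.
Ratios (sorted): E 16.62, D 16.44, B 7.23, F 5.57, C 5.46, A 3.06, G 0.85
take E (8 @ 133); take D (16 @ 263); take B (13 @ 94); take F (7 @ 39); take C (35 @ 191); take 32/36 of A → 97.78. Capacity used 111/111.
5 item(s) taken whole; one partial (take 32/36 of A).

5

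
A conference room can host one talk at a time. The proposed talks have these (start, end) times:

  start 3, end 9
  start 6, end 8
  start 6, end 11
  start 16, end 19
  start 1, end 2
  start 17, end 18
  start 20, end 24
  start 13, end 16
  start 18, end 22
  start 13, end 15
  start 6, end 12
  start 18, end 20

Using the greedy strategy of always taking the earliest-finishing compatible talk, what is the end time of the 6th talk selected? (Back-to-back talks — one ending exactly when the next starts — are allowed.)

Order by finish time; keep every interval that doesn't clash with the previous kept one.
Sorted by end: (1,2)  (6,8)  (3,9)  (6,11)  (6,12)  (13,15)  (13,16)  (17,18)  (16,19)  (18,20)  (18,22)  (20,24)
take (1,2); take (6,8); skip (3,9); take (13,15); take (17,18); take (18,20); skip (18,22); take (20,24).
Selected: (1,2) (6,8) (13,15) (17,18) (18,20) (20,24)

24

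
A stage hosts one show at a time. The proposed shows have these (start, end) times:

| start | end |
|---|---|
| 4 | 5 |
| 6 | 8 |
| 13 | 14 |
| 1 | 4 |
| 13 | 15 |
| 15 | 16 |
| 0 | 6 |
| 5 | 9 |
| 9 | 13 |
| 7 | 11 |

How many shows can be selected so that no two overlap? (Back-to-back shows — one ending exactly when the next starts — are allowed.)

6

By end time: (1,4), (4,5), (0,6), (6,8), (5,9), (7,11), (9,13), (13,14), (13,15), (15,16).
Pick (1,4); next start ≥ 4 → (4,5); next start ≥ 5 → (6,8); next start ≥ 8 → (9,13); next start ≥ 13 → (13,14); next start ≥ 14 → (15,16).
Selected 6 shows.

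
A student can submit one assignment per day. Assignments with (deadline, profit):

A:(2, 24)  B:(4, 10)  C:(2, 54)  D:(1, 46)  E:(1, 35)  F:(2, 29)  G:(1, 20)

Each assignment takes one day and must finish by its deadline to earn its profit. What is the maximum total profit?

Sort by profit descending; place each in the latest free slot ≤ its deadline.
Profit order: C=54 D=46 E=35 F=29 A=24 G=20 B=10
Assign: C→slot 2, D→slot 1, E skipped, F skipped, A skipped, G skipped, B→slot 4.
Slots: [1:D] [2:C] [4:B]
Profit = 46 + 54 + 10 = 110

110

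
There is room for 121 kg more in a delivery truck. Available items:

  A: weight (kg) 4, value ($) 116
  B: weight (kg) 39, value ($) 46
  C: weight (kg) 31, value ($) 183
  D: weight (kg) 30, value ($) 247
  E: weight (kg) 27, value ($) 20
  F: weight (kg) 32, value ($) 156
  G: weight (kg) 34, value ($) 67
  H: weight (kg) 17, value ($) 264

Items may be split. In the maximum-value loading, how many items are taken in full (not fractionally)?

Sort by value per unit weight and fill in that order.
Order: A (116/4=29.00) > H (264/17=15.53) > D (247/30=8.23) > C (183/31=5.90) > F (156/32=4.88) > G (67/34=1.97) > B (46/39=1.18) > E (20/27=0.74)
Fill: take A (4 @ 116) → take H (17 @ 264) → take D (30 @ 247) → take C (31 @ 183) → take F (32 @ 156) → take 7/34 of G → 13.79; 121/121 used.
5 item(s) taken whole; one partial (take 7/34 of G).

5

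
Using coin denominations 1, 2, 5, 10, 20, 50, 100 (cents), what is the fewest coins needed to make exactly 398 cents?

398 − 3×100→98 − 1×50→48 − 2×20→8 − 1×5→3 − 1×2→1 − 1×1→0
Total coins = 3 + 1 + 2 + 1 + 1 + 1 = 9

9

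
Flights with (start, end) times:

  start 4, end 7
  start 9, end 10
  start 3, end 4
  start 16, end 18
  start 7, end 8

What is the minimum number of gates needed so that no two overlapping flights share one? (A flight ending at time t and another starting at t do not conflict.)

starts: [3, 4, 7, 9, 16]
ends:   [4, 7, 8, 10, 18]
s3→1  — peak 1.

1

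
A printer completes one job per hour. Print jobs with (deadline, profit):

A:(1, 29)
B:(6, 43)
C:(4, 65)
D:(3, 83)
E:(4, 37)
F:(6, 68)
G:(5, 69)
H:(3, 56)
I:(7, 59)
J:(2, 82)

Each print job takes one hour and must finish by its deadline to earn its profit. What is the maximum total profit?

Take jobs in profit order; each goes to the latest open slot no later than its deadline.
By profit: D(d3,83), J(d2,82), G(d5,69), F(d6,68), C(d4,65), I(d7,59), H(d3,56), B(d6,43), E(d4,37), A(d1,29)
D→slot 3; J→slot 2; G→slot 5; F→slot 6; C→slot 4; I→slot 7; H→slot 1; B skipped; E skipped; A skipped.
Profit = 56 + 82 + 83 + 65 + 69 + 68 + 59 = 482

482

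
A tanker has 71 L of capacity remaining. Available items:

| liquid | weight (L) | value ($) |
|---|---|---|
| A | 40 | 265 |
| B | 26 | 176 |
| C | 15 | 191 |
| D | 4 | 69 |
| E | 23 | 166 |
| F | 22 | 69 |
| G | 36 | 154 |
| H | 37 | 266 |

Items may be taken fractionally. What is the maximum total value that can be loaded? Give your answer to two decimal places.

Order: D (69/4=17.25) > C (191/15=12.73) > E (166/23=7.22) > H (266/37=7.19) > B (176/26=6.77) > A (265/40=6.62) > G (154/36=4.28) > F (69/22=3.14)
Fill: take D (4 @ 69) → take C (15 @ 191) → take E (23 @ 166) → take 29/37 of H → 208.49; 71/71 used.
Total value = 634.49

634.49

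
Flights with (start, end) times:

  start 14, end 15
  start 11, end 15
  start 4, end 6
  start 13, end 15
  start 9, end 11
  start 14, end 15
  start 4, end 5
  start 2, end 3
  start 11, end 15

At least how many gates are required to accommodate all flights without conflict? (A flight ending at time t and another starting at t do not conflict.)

5

Count concurrent intervals with a sweep; the peak is the room count.
starts: [2, 4, 4, 9, 11, 11, 13, 14, 14]
ends:   [3, 5, 6, 11, 15, 15, 15, 15, 15]
s2→1 e3→0 s4→1 s4→2 e5→1 e6→0 s9→1 e11→0 s11→1 s11→2 s13→3 s14→4 s14→5  — peak 5.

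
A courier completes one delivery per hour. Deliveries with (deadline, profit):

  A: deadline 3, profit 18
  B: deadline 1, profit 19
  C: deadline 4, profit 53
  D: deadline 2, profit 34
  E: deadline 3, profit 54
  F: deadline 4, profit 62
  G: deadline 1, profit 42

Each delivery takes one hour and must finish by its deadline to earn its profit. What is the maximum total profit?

Sort by profit descending; place each in the latest free slot ≤ its deadline.
By profit: F(d4,62), E(d3,54), C(d4,53), G(d1,42), D(d2,34), B(d1,19), A(d3,18)
F→slot 4; E→slot 3; C→slot 2; G→slot 1; D skipped; B skipped; A skipped.
Profit = 42 + 53 + 54 + 62 = 211

211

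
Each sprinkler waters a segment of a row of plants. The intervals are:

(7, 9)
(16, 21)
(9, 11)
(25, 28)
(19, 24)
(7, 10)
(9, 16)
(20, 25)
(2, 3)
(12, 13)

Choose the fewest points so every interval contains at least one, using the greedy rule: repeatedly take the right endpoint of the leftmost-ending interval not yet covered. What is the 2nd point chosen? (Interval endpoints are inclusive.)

9

Sorted: [2,3] [7,9] [7,10] [9,11] [12,13] [9,16] [16,21] [19,24] [20,25] [25,28]
{[2,3]} hit by 3; {[7,9],[7,10],[9,11]} hit by 9; {[12,13],[9,16]} hit by 13; {[16,21],[19,24],[20,25]} hit by 21; {[25,28]} hit by 28.
Points: 3, 9, 13, 21, 28 (5 total).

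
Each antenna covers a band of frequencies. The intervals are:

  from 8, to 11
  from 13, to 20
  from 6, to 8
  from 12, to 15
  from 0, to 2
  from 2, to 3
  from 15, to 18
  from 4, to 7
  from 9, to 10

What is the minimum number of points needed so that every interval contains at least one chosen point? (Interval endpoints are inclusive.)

By right end: [0,2]  [2,3]  [4,7]  [6,8]  [9,10]  [8,11]  [12,15]  [15,18]  [13,20]
[0,2] uncovered → point at 2; [4,7] uncovered → point at 7; [9,10] uncovered → point at 10; [12,15] uncovered → point at 15.
Points: 2, 7, 10, 15 (4 total).

4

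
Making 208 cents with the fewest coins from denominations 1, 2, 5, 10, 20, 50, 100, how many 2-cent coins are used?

1

208 = 2×100 + 1×5 + 1×2 + 1×1
Count of 2: 1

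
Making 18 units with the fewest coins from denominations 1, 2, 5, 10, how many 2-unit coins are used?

1

Use the largest denomination that fits, subtract, and repeat.
18 − 1×10→8 − 1×5→3 − 1×2→1 − 1×1→0
Count of 2: 1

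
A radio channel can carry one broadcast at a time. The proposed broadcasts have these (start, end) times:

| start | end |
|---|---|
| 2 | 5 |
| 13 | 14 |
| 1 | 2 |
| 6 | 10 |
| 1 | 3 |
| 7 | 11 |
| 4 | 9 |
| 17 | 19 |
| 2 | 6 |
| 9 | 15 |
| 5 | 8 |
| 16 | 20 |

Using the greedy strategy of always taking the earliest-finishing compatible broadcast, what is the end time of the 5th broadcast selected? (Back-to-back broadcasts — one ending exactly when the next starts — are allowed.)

19

Greedy by earliest finish: after sorting by end time, pick each interval compatible with the last pick.
Sorted by end: (1,2)  (1,3)  (2,5)  (2,6)  (5,8)  (4,9)  (6,10)  (7,11)  (13,14)  (9,15)  (17,19)  (16,20)
take (1,2); skip (1,3); take (2,5); skip (2,6); take (5,8); skip (7,11); take (13,14); skip (9,15); take (17,19); skip (16,20).
Selected: (1,2) (2,5) (5,8) (13,14) (17,19)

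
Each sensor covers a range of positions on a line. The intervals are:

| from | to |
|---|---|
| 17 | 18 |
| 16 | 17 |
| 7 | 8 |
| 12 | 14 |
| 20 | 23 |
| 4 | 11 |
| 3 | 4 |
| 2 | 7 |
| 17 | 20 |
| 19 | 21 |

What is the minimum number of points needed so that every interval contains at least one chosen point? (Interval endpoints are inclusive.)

Sorted: [3,4] [2,7] [7,8] [4,11] [12,14] [16,17] [17,18] [17,20] [19,21] [20,23]
{[3,4],[2,7]} hit by 4; {[7,8],[4,11]} hit by 8; {[12,14]} hit by 14; {[16,17],[17,18],[17,20]} hit by 17; {[19,21],[20,23]} hit by 21.
Points: 4, 8, 14, 17, 21 (5 total).

5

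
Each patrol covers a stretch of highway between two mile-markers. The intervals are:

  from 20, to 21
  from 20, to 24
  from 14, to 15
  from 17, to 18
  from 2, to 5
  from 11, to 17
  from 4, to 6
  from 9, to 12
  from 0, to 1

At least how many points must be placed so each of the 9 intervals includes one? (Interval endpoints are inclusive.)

Sort by right endpoint; whenever an interval is uncovered, place a point at its right end.
Sorted: [0,1] [2,5] [4,6] [9,12] [14,15] [11,17] [17,18] [20,21] [20,24]
{[0,1]} hit by 1; {[2,5],[4,6]} hit by 5; {[9,12]} hit by 12; {[14,15],[11,17]} hit by 15; {[17,18]} hit by 18; {[20,21],[20,24]} hit by 21.
Points: 1, 5, 12, 15, 18, 21 (6 total).

6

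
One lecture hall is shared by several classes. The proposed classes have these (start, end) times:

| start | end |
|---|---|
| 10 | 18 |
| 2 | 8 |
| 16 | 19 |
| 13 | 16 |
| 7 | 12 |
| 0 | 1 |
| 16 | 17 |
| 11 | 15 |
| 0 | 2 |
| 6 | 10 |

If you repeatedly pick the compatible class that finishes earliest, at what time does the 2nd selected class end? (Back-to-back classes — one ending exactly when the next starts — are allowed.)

Sort by end time and greedily take each interval whose start is ≥ the last chosen end.
By end time: (0,1), (0,2), (2,8), (6,10), (7,12), (11,15), (13,16), (16,17), (10,18), (16,19).
Pick (0,1); next start ≥ 1 → (2,8); next start ≥ 8 → (11,15); next start ≥ 15 → (16,17).
Selected: (0,1) (2,8) (11,15) (16,17)

8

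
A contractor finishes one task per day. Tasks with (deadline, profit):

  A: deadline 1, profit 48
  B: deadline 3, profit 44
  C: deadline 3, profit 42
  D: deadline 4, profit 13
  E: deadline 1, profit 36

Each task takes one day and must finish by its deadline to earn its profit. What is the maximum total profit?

147

Take jobs in profit order; each goes to the latest open slot no later than its deadline.
Profit order: A=48 B=44 C=42 E=36 D=13
Assign: A→slot 1, B→slot 3, C→slot 2, E skipped, D→slot 4.
Slots: [1:A] [2:C] [3:B] [4:D]
Profit = 48 + 42 + 44 + 13 = 147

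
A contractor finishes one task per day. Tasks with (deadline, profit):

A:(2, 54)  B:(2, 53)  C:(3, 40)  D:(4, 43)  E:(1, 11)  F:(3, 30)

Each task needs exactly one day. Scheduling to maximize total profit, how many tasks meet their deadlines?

Take jobs in profit order; each goes to the latest open slot no later than its deadline.
By profit: A(d2,54), B(d2,53), D(d4,43), C(d3,40), F(d3,30), E(d1,11)
A→slot 2; B→slot 1; D→slot 4; C→slot 3; F skipped; E skipped.
4 of 6 scheduled.

4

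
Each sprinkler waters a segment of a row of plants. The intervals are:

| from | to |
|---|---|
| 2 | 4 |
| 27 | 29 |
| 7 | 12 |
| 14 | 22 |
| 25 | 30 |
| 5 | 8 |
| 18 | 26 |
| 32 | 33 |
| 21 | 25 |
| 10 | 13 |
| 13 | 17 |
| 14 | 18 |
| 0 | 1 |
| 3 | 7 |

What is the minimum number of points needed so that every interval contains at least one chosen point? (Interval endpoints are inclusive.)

Process intervals by earliest right end; each time one isn't hit yet, stab at its right endpoint.
By right end: [0,1]  [2,4]  [3,7]  [5,8]  [7,12]  [10,13]  [13,17]  [14,18]  [14,22]  [21,25]  [18,26]  [27,29]  [25,30]  [32,33]
[0,1] uncovered → point at 1; [2,4] uncovered → point at 4; [5,8] uncovered → point at 8; [10,13] uncovered → point at 13; [14,18] uncovered → point at 18; [21,25] uncovered → point at 25; [27,29] uncovered → point at 29; [32,33] uncovered → point at 33.
Points: 1, 4, 8, 13, 18, 25, 29, 33 (8 total).

8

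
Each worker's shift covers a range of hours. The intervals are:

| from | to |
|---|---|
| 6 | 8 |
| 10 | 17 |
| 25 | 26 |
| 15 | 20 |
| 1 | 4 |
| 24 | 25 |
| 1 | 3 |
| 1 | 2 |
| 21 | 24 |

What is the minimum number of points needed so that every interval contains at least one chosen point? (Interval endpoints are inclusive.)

5

By right end: [1,2]  [1,3]  [1,4]  [6,8]  [10,17]  [15,20]  [21,24]  [24,25]  [25,26]
[1,2] uncovered → point at 2; [6,8] uncovered → point at 8; [10,17] uncovered → point at 17; [21,24] uncovered → point at 24; [25,26] uncovered → point at 26.
Points: 2, 8, 17, 24, 26 (5 total).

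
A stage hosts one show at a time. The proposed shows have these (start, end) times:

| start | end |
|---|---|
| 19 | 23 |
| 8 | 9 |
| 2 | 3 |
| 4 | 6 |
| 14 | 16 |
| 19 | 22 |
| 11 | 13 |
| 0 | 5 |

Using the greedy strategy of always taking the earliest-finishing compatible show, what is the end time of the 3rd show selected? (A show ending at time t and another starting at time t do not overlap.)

By end time: (2,3), (0,5), (4,6), (8,9), (11,13), (14,16), (19,22), (19,23).
Pick (2,3); next start ≥ 3 → (4,6); next start ≥ 6 → (8,9); next start ≥ 9 → (11,13); next start ≥ 13 → (14,16); next start ≥ 16 → (19,22).
Selected: (2,3) (4,6) (8,9) (11,13) (14,16) (19,22)

9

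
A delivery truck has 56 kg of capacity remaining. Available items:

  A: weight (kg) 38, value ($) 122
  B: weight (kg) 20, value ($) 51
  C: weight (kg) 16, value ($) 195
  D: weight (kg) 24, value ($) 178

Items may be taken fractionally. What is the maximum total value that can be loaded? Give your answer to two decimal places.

Sort by value per unit weight and fill in that order.
Order: C (195/16=12.19) > D (178/24=7.42) > A (122/38=3.21) > B (51/20=2.55)
Fill: take C (16 @ 195) → take D (24 @ 178) → take 16/38 of A → 51.37; 56/56 used.
Total value = 424.37

424.37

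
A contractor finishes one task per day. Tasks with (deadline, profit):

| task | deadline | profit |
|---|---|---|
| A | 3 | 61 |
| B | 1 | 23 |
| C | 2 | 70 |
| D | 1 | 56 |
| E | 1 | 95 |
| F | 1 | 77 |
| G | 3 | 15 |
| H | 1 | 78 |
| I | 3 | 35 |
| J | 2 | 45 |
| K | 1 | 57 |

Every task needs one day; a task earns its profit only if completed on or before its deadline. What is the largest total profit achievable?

226

Sort by profit descending; place each in the latest free slot ≤ its deadline.
Profit order: E=95 H=78 F=77 C=70 A=61 K=57 D=56 J=45 I=35 B=23 G=15
Assign: E→slot 1, H skipped, F skipped, C→slot 2, A→slot 3, K skipped, D skipped, J skipped, I skipped, B skipped, G skipped.
Slots: [1:E] [2:C] [3:A]
Profit = 95 + 70 + 61 = 226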